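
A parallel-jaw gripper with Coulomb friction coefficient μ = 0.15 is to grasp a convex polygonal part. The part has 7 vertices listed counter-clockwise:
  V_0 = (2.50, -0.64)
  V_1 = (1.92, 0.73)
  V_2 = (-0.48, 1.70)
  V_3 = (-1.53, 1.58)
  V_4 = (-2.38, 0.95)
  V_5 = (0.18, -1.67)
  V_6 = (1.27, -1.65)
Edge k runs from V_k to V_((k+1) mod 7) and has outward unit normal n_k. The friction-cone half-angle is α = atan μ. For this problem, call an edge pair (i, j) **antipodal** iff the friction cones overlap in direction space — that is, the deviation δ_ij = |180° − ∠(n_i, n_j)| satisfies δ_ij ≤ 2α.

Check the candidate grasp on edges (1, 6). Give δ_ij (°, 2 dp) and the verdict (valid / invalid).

δ = 61.40°, invalid

α = atan 0.15 = 8.53°;  2α = 17.06°
edge 1: e_1 = (-2.40, +0.97);  n_1 = (+0.3747, +0.9271)
edge 6: e_6 = (+1.23, +1.01);  n_6 = (+0.6346, -0.7728)
∠(n_1, n_6) = 118.60°
δ = |180° − 118.60°| = 61.40°
61.40° > 2α = 17.06°  →  invalid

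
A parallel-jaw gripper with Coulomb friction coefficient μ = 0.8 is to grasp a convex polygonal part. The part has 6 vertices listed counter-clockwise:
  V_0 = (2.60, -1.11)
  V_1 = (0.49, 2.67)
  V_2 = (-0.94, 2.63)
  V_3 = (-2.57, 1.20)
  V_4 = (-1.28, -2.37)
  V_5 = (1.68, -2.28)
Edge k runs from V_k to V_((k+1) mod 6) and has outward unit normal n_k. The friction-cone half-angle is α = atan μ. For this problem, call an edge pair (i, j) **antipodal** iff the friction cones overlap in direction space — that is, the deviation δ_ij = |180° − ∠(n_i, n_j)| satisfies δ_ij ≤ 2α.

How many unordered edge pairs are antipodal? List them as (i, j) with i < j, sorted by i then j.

count = 8; pairs: (0,3), (0,4), (1,3), (1,4), (1,5), (2,4), (2,5), (3,5)

α = atan 0.8 = 38.66°;  2α = 77.32°
n_0 = (+0.8732, +0.4874)
n_1 = (-0.0280, +0.9996)
n_2 = (-0.6595, +0.7517)
n_3 = (-0.9405, -0.3398)
n_4 = (+0.0304, -0.9995)
n_5 = (+0.7861, -0.6181)
  (0,1): δ = 117.57°  ·
  (0,2): δ = 77.91°  ·
  (0,3): δ = 9.30°  ✓
  (0,4): δ = 62.57°  ✓
  (0,5): δ = 112.65°  ·
  (1,2): δ = 140.34°  ·
  (1,3): δ = 71.74°  ✓
  (1,4): δ = 0.14°  ✓
  (1,5): δ = 50.22°  ✓
  (2,3): δ = 111.39°  ·
  (2,4): δ = 39.52°  ✓
  (2,5): δ = 10.56°  ✓
  (3,4): δ = 108.13°  ·
  (3,5): δ = 58.05°  ✓
  (4,5): δ = 129.92°  ·
antipodal pairs: 8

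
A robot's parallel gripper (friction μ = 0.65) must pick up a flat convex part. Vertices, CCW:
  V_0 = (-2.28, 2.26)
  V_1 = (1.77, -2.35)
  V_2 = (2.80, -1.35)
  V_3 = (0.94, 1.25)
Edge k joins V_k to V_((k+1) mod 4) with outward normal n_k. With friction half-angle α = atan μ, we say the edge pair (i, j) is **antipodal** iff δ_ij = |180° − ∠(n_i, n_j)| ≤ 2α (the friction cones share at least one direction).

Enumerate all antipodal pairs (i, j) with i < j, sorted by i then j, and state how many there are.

count = 3; pairs: (0,2), (0,3), (1,3)

α = atan 0.65 = 33.02°;  2α = 66.05°
n_0 = (-0.7513, -0.6600)
n_1 = (+0.6966, -0.7175)
n_2 = (+0.8133, +0.5818)
n_3 = (+0.2993, +0.9542)
  (0,1): δ = 87.15°  ·
  (0,2): δ = 5.72°  ✓
  (0,3): δ = 31.29°  ✓
  (1,2): δ = 98.57°  ·
  (1,3): δ = 61.57°  ✓
  (2,3): δ = 142.99°  ·
antipodal pairs: 3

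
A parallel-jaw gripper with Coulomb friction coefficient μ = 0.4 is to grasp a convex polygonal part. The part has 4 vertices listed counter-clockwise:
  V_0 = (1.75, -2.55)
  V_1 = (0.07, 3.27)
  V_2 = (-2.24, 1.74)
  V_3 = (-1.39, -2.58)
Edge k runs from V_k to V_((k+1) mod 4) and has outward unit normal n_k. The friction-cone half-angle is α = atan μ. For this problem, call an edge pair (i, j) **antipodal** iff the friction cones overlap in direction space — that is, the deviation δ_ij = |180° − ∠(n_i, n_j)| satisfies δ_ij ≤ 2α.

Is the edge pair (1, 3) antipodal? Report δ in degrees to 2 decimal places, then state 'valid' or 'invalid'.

δ = 32.97°, valid

α = atan 0.4 = 21.80°;  2α = 43.60°
edge 1: e_1 = (-2.31, -1.53);  n_1 = (-0.5522, +0.8337)
edge 3: e_3 = (+3.14, +0.03);  n_3 = (+0.0096, -1.0000)
∠(n_1, n_3) = 147.03°
δ = |180° − 147.03°| = 32.97°
32.97° ≤ 2α = 43.60°  →  valid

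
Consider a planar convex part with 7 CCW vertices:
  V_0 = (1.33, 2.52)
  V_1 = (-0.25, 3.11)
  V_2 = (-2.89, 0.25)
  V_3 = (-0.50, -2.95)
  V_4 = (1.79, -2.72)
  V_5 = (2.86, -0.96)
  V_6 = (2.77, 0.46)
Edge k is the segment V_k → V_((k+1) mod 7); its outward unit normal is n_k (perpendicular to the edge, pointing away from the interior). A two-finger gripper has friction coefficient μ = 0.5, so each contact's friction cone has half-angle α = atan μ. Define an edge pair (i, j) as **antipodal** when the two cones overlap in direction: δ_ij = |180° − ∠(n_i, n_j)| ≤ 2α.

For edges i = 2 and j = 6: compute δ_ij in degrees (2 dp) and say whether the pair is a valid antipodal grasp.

α = atan 0.5 = 26.57°;  2α = 53.13°
edge 2: e_2 = (+2.39, -3.20);  n_2 = (-0.8012, -0.5984)
edge 6: e_6 = (-1.44, +2.06);  n_6 = (+0.8196, +0.5729)
∠(n_2, n_6) = 178.20°
δ = |180° − 178.20°| = 1.80°
1.80° ≤ 2α = 53.13°  →  valid

δ = 1.80°, valid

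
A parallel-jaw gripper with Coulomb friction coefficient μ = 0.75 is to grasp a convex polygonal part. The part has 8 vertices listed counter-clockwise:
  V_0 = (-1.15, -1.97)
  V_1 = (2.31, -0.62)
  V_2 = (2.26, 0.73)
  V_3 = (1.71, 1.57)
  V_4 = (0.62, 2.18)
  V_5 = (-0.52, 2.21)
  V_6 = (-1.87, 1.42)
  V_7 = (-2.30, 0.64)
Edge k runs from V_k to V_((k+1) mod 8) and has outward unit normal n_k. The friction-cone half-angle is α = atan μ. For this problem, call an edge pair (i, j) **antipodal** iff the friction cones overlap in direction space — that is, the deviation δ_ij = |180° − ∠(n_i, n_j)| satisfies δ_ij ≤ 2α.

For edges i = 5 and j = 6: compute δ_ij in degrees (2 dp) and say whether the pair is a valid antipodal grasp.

α = atan 0.75 = 36.87°;  2α = 73.74°
edge 5: e_5 = (-1.35, -0.79);  n_5 = (-0.5051, +0.8631)
edge 6: e_6 = (-0.43, -0.78);  n_6 = (-0.8757, +0.4828)
∠(n_5, n_6) = 30.80°
δ = |180° − 30.80°| = 149.20°
149.20° > 2α = 73.74°  →  invalid

δ = 149.20°, invalid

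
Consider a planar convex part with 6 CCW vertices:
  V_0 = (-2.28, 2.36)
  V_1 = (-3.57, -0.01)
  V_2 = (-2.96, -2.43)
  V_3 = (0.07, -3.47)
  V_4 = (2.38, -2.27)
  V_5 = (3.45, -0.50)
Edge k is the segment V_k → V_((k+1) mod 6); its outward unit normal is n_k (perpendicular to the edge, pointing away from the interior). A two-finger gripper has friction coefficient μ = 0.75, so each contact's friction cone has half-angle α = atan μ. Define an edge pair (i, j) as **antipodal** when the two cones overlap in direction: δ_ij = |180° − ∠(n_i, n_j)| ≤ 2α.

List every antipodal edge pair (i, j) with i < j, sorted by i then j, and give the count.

α = atan 0.75 = 36.87°;  2α = 73.74°
n_0 = (-0.8783, +0.4781)
n_1 = (-0.9697, -0.2444)
n_2 = (-0.3246, -0.9458)
n_3 = (+0.4610, -0.8874)
n_4 = (+0.8558, -0.5173)
n_5 = (+0.4466, +0.8947)
  (0,1): δ = 137.29°  ·
  (0,2): δ = 80.38°  ·
  (0,3): δ = 33.99°  ✓
  (0,4): δ = 2.59°  ✓
  (0,5): δ = 92.03°  ·
  (1,2): δ = 123.09°  ·
  (1,3): δ = 76.70°  ·
  (1,4): δ = 45.30°  ✓
  (1,5): δ = 49.33°  ✓
  (2,3): δ = 133.61°  ·
  (2,4): δ = 102.21°  ·
  (2,5): δ = 7.58°  ✓
  (3,4): δ = 148.60°  ·
  (3,5): δ = 53.98°  ✓
  (4,5): δ = 85.37°  ·
antipodal pairs: 6

count = 6; pairs: (0,3), (0,4), (1,4), (1,5), (2,5), (3,5)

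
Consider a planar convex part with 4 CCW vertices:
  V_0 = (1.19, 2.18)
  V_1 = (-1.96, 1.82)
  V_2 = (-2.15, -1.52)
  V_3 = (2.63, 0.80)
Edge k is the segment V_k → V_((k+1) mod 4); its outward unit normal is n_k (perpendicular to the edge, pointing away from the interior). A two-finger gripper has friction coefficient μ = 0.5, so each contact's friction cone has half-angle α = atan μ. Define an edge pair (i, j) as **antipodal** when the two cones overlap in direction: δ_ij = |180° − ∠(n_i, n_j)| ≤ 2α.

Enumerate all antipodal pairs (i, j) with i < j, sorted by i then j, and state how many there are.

α = atan 0.5 = 26.57°;  2α = 53.13°
n_0 = (-0.1135, +0.9935)
n_1 = (-0.9984, +0.0568)
n_2 = (+0.4366, -0.8996)
n_3 = (+0.6919, +0.7220)
  (0,1): δ = 99.78°  ·
  (0,2): δ = 19.37°  ✓
  (0,3): δ = 129.70°  ·
  (1,2): δ = 60.85°  ·
  (1,3): δ = 49.47°  ✓
  (2,3): δ = 69.67°  ·
antipodal pairs: 2

count = 2; pairs: (0,2), (1,3)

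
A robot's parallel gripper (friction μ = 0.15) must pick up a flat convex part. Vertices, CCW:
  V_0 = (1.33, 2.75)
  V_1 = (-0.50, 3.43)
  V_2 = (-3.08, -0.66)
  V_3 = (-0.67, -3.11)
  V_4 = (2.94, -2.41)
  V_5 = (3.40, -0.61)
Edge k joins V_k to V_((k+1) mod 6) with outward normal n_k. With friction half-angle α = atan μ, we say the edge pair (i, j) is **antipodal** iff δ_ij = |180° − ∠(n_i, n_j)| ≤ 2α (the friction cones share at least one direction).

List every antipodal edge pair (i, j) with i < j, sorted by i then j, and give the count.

count = 1; pairs: (2,5)

α = atan 0.15 = 8.53°;  2α = 17.06°
n_0 = (+0.3483, +0.9374)
n_1 = (-0.8458, +0.5335)
n_2 = (-0.7129, -0.7013)
n_3 = (+0.1904, -0.9817)
n_4 = (+0.9689, -0.2476)
n_5 = (+0.8514, +0.5245)
  (0,1): δ = 101.86°  ·
  (0,2): δ = 25.09°  ·
  (0,3): δ = 31.36°  ·
  (0,4): δ = 96.05°  ·
  (0,5): δ = 142.02°  ·
  (1,2): δ = 103.23°  ·
  (1,3): δ = 46.78°  ·
  (1,4): δ = 17.91°  ·
  (1,5): δ = 63.88°  ·
  (2,3): δ = 123.55°  ·
  (2,4): δ = 58.86°  ·
  (2,5): δ = 12.89°  ✓
  (3,4): δ = 115.31°  ·
  (3,5): δ = 69.34°  ·
  (4,5): δ = 134.03°  ·
antipodal pairs: 1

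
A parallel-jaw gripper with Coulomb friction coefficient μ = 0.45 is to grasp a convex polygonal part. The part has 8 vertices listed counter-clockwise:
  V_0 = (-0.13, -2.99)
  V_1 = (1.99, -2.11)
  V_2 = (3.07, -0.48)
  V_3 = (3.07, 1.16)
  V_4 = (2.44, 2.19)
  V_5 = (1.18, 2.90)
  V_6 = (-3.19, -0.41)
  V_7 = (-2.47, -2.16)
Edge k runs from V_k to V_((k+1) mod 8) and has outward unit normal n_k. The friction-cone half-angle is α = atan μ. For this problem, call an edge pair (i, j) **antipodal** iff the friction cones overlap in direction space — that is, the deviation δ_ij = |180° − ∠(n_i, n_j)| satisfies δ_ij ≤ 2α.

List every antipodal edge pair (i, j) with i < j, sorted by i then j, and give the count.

count = 7; pairs: (0,5), (1,5), (2,6), (3,6), (3,7), (4,6), (4,7)

α = atan 0.45 = 24.23°;  2α = 48.46°
n_0 = (+0.3834, -0.9236)
n_1 = (+0.8336, -0.5523)
n_2 = (+1.0000, -0.0000)
n_3 = (+0.8531, +0.5218)
n_4 = (+0.4909, +0.8712)
n_5 = (-0.6038, +0.7971)
n_6 = (-0.9248, -0.3805)
n_7 = (-0.3343, -0.9425)
  (0,1): δ = 146.07°  ·
  (0,2): δ = 112.54°  ·
  (0,3): δ = 81.09°  ·
  (0,4): δ = 51.94°  ·
  (0,5): δ = 14.60°  ✓
  (0,6): δ = 89.82°  ·
  (0,7): δ = 137.93°  ·
  (1,2): δ = 146.47°  ·
  (1,3): δ = 115.02°  ·
  (1,4): δ = 85.87°  ·
  (1,5): δ = 19.33°  ✓
  (1,6): δ = 55.89°  ·
  (1,7): δ = 104.00°  ·
  (2,3): δ = 148.55°  ·
  (2,4): δ = 119.40°  ·
  (2,5): δ = 52.86°  ·
  (2,6): δ = 22.36°  ✓
  (2,7): δ = 70.47°  ·
  (3,4): δ = 150.85°  ·
  (3,5): δ = 84.31°  ·
  (3,6): δ = 9.09°  ✓
  (3,7): δ = 39.02°  ✓
  (4,5): δ = 113.46°  ·
  (4,6): δ = 38.24°  ✓
  (4,7): δ = 9.87°  ✓
  (5,6): δ = 104.78°  ·
  (5,7): δ = 56.67°  ·
  (6,7): δ = 131.89°  ·
antipodal pairs: 7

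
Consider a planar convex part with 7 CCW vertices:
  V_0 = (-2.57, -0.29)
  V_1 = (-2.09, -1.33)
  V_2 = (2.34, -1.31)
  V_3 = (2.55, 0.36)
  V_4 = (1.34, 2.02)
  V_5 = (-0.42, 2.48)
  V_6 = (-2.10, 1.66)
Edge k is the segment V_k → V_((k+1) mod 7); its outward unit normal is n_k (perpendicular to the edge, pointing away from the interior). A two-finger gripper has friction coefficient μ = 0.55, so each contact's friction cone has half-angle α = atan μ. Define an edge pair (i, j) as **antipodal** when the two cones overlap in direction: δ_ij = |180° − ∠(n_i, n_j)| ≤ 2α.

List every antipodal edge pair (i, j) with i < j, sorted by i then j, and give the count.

α = atan 0.55 = 28.81°;  2α = 57.62°
n_0 = (-0.9080, -0.4191)
n_1 = (+0.0045, -1.0000)
n_2 = (+0.9922, -0.1248)
n_3 = (+0.8081, +0.5890)
n_4 = (+0.2529, +0.9675)
n_5 = (-0.4386, +0.8987)
n_6 = (-0.9722, +0.2343)
  (0,1): δ = 114.52°  ·
  (0,2): δ = 31.94°  ✓
  (0,3): δ = 11.31°  ✓
  (0,4): δ = 50.58°  ✓
  (0,5): δ = 91.24°  ·
  (0,6): δ = 141.67°  ·
  (1,2): δ = 97.43°  ·
  (1,3): δ = 54.17°  ✓
  (1,4): δ = 14.91°  ✓
  (1,5): δ = 25.76°  ✓
  (1,6): δ = 76.19°  ·
  (2,3): δ = 136.74°  ·
  (2,4): δ = 97.48°  ·
  (2,5): δ = 56.82°  ✓
  (2,6): δ = 6.38°  ✓
  (3,4): δ = 140.74°  ·
  (3,5): δ = 100.07°  ·
  (3,6): δ = 49.64°  ✓
  (4,5): δ = 139.34°  ·
  (4,6): δ = 88.90°  ·
  (5,6): δ = 129.57°  ·
antipodal pairs: 9

count = 9; pairs: (0,2), (0,3), (0,4), (1,3), (1,4), (1,5), (2,5), (2,6), (3,6)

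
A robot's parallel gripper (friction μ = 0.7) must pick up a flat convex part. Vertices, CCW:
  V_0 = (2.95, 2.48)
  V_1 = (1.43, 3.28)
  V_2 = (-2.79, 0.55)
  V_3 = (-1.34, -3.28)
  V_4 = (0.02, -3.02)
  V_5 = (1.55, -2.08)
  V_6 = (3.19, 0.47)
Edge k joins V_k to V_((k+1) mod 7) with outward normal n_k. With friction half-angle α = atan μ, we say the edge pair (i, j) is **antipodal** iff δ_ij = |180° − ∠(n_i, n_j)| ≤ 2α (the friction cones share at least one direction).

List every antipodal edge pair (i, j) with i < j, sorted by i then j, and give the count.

α = atan 0.7 = 34.99°;  2α = 69.98°
n_0 = (+0.4657, +0.8849)
n_1 = (-0.5432, +0.8396)
n_2 = (-0.9352, -0.3541)
n_3 = (+0.1878, -0.9822)
n_4 = (+0.5235, -0.8520)
n_5 = (+0.8411, -0.5409)
n_6 = (+0.9929, +0.1186)
  (0,1): δ = 119.34°  ·
  (0,2): δ = 41.51°  ✓
  (0,3): δ = 38.58°  ✓
  (0,4): δ = 59.32°  ✓
  (0,5): δ = 85.01°  ·
  (0,6): δ = 124.57°  ·
  (1,2): δ = 102.16°  ·
  (1,3): δ = 22.08°  ✓
  (1,4): δ = 1.33°  ✓
  (1,5): δ = 24.35°  ✓
  (1,6): δ = 63.91°  ✓
  (2,3): δ = 99.91°  ·
  (2,4): δ = 79.17°  ·
  (2,5): δ = 53.48°  ✓
  (2,6): δ = 13.93°  ✓
  (3,4): δ = 159.26°  ·
  (3,5): δ = 133.57°  ·
  (3,6): δ = 94.01°  ·
  (4,5): δ = 154.31°  ·
  (4,6): δ = 114.76°  ·
  (5,6): δ = 140.44°  ·
antipodal pairs: 9

count = 9; pairs: (0,2), (0,3), (0,4), (1,3), (1,4), (1,5), (1,6), (2,5), (2,6)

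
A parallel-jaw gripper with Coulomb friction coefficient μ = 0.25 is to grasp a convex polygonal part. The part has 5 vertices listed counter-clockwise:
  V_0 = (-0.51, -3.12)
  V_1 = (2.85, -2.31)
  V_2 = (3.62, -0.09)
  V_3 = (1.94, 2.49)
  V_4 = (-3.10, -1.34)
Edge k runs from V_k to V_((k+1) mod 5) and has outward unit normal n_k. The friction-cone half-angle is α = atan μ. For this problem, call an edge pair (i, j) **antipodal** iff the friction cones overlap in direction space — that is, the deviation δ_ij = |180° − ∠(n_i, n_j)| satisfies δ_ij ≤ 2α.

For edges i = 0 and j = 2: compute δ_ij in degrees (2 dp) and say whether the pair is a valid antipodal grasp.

α = atan 0.25 = 14.04°;  2α = 28.07°
edge 0: e_0 = (+3.36, +0.81);  n_0 = (+0.2344, -0.9722)
edge 2: e_2 = (-1.68, +2.58);  n_2 = (+0.8380, +0.5457)
∠(n_0, n_2) = 109.52°
δ = |180° − 109.52°| = 70.48°
70.48° > 2α = 28.07°  →  invalid

δ = 70.48°, invalid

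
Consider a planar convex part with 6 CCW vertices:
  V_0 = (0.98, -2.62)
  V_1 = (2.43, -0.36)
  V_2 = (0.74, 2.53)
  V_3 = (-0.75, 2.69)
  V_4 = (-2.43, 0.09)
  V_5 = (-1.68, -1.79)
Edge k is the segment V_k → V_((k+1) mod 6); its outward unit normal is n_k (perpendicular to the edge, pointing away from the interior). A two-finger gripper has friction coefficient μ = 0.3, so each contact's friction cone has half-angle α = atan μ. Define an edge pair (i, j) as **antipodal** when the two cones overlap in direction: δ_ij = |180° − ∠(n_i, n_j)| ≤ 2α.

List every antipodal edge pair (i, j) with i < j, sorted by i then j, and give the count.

α = atan 0.3 = 16.70°;  2α = 33.40°
n_0 = (+0.8417, -0.5400)
n_1 = (+0.8632, +0.5048)
n_2 = (+0.1068, +0.9943)
n_3 = (-0.8399, +0.5427)
n_4 = (-0.9288, -0.3705)
n_5 = (-0.2979, -0.9546)
  (0,1): δ = 117.00°  ·
  (0,2): δ = 63.45°  ·
  (0,3): δ = 0.18°  ✓
  (0,4): δ = 54.43°  ·
  (0,5): δ = 105.35°  ·
  (1,2): δ = 126.45°  ·
  (1,3): δ = 63.19°  ·
  (1,4): δ = 8.57°  ✓
  (1,5): δ = 42.35°  ·
  (2,3): δ = 116.74°  ·
  (2,4): δ = 62.12°  ·
  (2,5): δ = 11.20°  ✓
  (3,4): δ = 125.38°  ·
  (3,5): δ = 74.46°  ·
  (4,5): δ = 129.08°  ·
antipodal pairs: 3

count = 3; pairs: (0,3), (1,4), (2,5)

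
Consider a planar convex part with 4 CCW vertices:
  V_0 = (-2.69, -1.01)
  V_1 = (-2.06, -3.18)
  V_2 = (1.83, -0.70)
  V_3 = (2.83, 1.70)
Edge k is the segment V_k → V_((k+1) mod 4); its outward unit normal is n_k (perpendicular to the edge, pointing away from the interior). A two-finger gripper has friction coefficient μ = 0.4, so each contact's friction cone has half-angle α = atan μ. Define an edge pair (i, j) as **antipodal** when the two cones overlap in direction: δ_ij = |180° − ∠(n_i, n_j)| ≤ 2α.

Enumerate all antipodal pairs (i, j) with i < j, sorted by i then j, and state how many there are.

α = atan 0.4 = 21.80°;  2α = 43.60°
n_0 = (-0.9603, -0.2788)
n_1 = (+0.5376, -0.8432)
n_2 = (+0.9231, -0.3846)
n_3 = (-0.4407, +0.8977)
  (0,1): δ = 73.67°  ·
  (0,2): δ = 38.81°  ✓
  (0,3): δ = 99.96°  ·
  (1,2): δ = 145.14°  ·
  (1,3): δ = 6.37°  ✓
  (2,3): δ = 41.23°  ✓
antipodal pairs: 3

count = 3; pairs: (0,2), (1,3), (2,3)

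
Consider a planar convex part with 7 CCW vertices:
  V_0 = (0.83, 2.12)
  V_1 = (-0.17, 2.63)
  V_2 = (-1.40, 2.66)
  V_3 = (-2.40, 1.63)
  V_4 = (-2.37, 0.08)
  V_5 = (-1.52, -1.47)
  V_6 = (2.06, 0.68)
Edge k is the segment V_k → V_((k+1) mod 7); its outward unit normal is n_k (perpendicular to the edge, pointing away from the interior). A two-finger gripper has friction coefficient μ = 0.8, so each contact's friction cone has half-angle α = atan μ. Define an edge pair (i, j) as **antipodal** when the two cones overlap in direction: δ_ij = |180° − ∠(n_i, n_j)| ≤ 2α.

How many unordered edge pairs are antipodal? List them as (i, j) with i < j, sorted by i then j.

count = 9; pairs: (0,3), (0,4), (0,5), (1,4), (1,5), (2,5), (3,5), (3,6), (4,6)

α = atan 0.8 = 38.66°;  2α = 77.32°
n_0 = (+0.4543, +0.8908)
n_1 = (+0.0244, +0.9997)
n_2 = (-0.7175, +0.6966)
n_3 = (-0.9998, -0.0194)
n_4 = (-0.8768, -0.4808)
n_5 = (+0.5148, -0.8573)
n_6 = (+0.7604, +0.6495)
  (0,1): δ = 154.38°  ·
  (0,2): δ = 107.13°  ·
  (0,3): δ = 61.87°  ✓
  (0,4): δ = 34.24°  ✓
  (0,5): δ = 58.01°  ✓
  (0,6): δ = 157.52°  ·
  (1,2): δ = 132.76°  ·
  (1,3): δ = 87.49°  ·
  (1,4): δ = 59.86°  ✓
  (1,5): δ = 32.38°  ✓
  (1,6): δ = 131.90°  ·
  (2,3): δ = 134.74°  ·
  (2,4): δ = 107.11°  ·
  (2,5): δ = 14.86°  ✓
  (2,6): δ = 84.66°  ·
  (3,4): δ = 152.37°  ·
  (3,5): δ = 60.12°  ✓
  (3,6): δ = 39.39°  ✓
  (4,5): δ = 87.75°  ·
  (4,6): δ = 11.76°  ✓
  (5,6): δ = 80.48°  ·
antipodal pairs: 9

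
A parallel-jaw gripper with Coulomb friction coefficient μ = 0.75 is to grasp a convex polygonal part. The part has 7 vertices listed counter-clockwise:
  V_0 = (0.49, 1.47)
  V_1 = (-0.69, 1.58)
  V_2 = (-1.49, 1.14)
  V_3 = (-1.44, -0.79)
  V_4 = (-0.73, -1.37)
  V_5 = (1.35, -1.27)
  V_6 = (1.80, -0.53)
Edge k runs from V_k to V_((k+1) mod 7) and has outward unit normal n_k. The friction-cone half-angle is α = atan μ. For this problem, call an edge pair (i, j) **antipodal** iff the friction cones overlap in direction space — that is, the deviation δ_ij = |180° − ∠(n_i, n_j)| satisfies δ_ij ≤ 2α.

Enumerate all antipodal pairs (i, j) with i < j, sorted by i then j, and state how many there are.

count = 10; pairs: (0,3), (0,4), (0,5), (1,3), (1,4), (1,5), (2,5), (2,6), (3,6), (4,6)

α = atan 0.75 = 36.87°;  2α = 73.74°
n_0 = (+0.0928, +0.9957)
n_1 = (-0.4819, +0.8762)
n_2 = (-0.9997, -0.0259)
n_3 = (-0.6326, -0.7744)
n_4 = (+0.0480, -0.9988)
n_5 = (+0.8544, -0.5196)
n_6 = (+0.8365, +0.5479)
  (0,1): δ = 145.86°  ·
  (0,2): δ = 83.19°  ·
  (0,3): δ = 33.92°  ✓
  (0,4): δ = 8.08°  ✓
  (0,5): δ = 64.02°  ✓
  (0,6): δ = 128.55°  ·
  (1,2): δ = 117.33°  ·
  (1,3): δ = 68.06°  ✓
  (1,4): δ = 26.06°  ✓
  (1,5): δ = 29.89°  ✓
  (1,6): δ = 94.41°  ·
  (2,3): δ = 130.73°  ·
  (2,4): δ = 88.73°  ·
  (2,5): δ = 32.79°  ✓
  (2,6): δ = 31.74°  ✓
  (3,4): δ = 138.00°  ·
  (3,5): δ = 82.06°  ·
  (3,6): δ = 17.53°  ✓
  (4,5): δ = 124.06°  ·
  (4,6): δ = 59.53°  ✓
  (5,6): δ = 115.47°  ·
antipodal pairs: 10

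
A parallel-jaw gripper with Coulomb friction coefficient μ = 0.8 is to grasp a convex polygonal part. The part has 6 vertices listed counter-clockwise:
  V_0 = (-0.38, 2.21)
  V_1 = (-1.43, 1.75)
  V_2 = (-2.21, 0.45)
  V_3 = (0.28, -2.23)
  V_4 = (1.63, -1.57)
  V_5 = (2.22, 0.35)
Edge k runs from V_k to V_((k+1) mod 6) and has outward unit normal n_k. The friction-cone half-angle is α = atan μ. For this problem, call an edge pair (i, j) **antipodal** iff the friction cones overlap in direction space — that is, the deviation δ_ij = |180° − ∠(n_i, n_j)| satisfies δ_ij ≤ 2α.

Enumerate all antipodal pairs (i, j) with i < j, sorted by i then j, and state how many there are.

α = atan 0.8 = 38.66°;  2α = 77.32°
n_0 = (-0.4013, +0.9160)
n_1 = (-0.8575, +0.5145)
n_2 = (-0.7326, -0.6807)
n_3 = (+0.4392, -0.8984)
n_4 = (+0.9559, -0.2937)
n_5 = (+0.5818, +0.8133)
  (0,1): δ = 144.62°  ·
  (0,2): δ = 70.76°  ✓
  (0,3): δ = 2.40°  ✓
  (0,4): δ = 49.26°  ✓
  (0,5): δ = 120.76°  ·
  (1,2): δ = 106.14°  ·
  (1,3): δ = 32.98°  ✓
  (1,4): δ = 13.88°  ✓
  (1,5): δ = 85.38°  ·
  (2,3): δ = 106.84°  ·
  (2,4): δ = 59.98°  ✓
  (2,5): δ = 11.53°  ✓
  (3,4): δ = 133.14°  ·
  (3,5): δ = 61.63°  ✓
  (4,5): δ = 108.50°  ·
antipodal pairs: 8

count = 8; pairs: (0,2), (0,3), (0,4), (1,3), (1,4), (2,4), (2,5), (3,5)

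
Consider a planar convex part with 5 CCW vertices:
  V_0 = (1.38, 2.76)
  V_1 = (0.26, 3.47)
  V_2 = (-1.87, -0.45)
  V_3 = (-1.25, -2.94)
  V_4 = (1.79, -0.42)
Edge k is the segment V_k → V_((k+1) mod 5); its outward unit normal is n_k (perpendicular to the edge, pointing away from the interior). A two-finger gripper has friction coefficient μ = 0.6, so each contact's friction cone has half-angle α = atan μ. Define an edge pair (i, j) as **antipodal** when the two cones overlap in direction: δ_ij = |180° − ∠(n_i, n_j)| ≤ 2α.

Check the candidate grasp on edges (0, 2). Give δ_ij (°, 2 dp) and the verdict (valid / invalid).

α = atan 0.6 = 30.96°;  2α = 61.93°
edge 0: e_0 = (-1.12, +0.71);  n_0 = (+0.5354, +0.8446)
edge 2: e_2 = (+0.62, -2.49);  n_2 = (-0.9704, -0.2416)
∠(n_0, n_2) = 136.35°
δ = |180° − 136.35°| = 43.65°
43.65° ≤ 2α = 61.93°  →  valid

δ = 43.65°, valid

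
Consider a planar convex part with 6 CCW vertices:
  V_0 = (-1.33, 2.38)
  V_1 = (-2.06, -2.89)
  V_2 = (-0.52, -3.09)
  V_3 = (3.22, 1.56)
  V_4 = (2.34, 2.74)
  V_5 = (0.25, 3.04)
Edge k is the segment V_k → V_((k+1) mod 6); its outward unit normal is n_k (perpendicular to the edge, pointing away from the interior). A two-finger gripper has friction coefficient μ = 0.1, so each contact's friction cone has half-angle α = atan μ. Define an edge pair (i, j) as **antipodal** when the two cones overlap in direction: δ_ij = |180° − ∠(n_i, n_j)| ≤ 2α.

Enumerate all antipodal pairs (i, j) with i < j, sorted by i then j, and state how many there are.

α = atan 0.1 = 5.71°;  2α = 11.42°
n_0 = (-0.9905, +0.1372)
n_1 = (-0.1288, -0.9917)
n_2 = (+0.7792, -0.6267)
n_3 = (+0.8016, +0.5978)
n_4 = (+0.1421, +0.9899)
n_5 = (-0.3854, +0.9227)
  (0,1): δ = 89.51°  ·
  (0,2): δ = 30.92°  ·
  (0,3): δ = 44.60°  ·
  (0,4): δ = 89.72°  ·
  (0,5): δ = 120.56°  ·
  (1,2): δ = 121.41°  ·
  (1,3): δ = 45.89°  ·
  (1,4): δ = 0.77°  ✓
  (1,5): δ = 30.07°  ·
  (2,3): δ = 104.48°  ·
  (2,4): δ = 59.36°  ·
  (2,5): δ = 28.52°  ·
  (3,4): δ = 134.88°  ·
  (3,5): δ = 104.04°  ·
  (4,5): δ = 149.16°  ·
antipodal pairs: 1

count = 1; pairs: (1,4)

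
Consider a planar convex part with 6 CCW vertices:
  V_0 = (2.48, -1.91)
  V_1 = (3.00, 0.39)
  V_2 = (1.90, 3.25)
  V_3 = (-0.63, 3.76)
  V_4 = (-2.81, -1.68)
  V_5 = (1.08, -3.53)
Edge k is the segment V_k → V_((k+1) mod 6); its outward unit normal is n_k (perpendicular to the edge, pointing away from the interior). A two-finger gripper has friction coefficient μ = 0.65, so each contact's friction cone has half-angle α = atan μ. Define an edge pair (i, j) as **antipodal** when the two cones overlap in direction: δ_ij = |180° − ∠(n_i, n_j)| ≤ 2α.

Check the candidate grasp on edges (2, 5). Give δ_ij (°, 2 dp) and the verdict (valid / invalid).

δ = 60.56°, valid

α = atan 0.65 = 33.02°;  2α = 66.05°
edge 2: e_2 = (-2.53, +0.51);  n_2 = (+0.1976, +0.9803)
edge 5: e_5 = (+1.40, +1.62);  n_5 = (+0.7566, -0.6539)
∠(n_2, n_5) = 119.44°
δ = |180° − 119.44°| = 60.56°
60.56° ≤ 2α = 66.05°  →  valid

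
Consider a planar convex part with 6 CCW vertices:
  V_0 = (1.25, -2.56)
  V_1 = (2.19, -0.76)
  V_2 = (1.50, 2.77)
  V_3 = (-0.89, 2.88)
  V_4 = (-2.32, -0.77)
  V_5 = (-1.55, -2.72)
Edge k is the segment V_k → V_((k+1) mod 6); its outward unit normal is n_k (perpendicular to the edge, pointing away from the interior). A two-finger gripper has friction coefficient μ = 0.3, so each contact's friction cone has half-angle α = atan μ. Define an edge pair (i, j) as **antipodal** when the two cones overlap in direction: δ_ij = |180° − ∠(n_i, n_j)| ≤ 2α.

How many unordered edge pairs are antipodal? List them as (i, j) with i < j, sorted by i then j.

count = 4; pairs: (0,3), (1,3), (1,4), (2,5)

α = atan 0.3 = 16.70°;  2α = 33.40°
n_0 = (+0.8864, -0.4629)
n_1 = (+0.9814, +0.1918)
n_2 = (+0.0460, +0.9989)
n_3 = (-0.9311, +0.3648)
n_4 = (-0.9301, -0.3673)
n_5 = (+0.0570, -0.9984)
  (0,1): δ = 141.37°  ·
  (0,2): δ = 65.06°  ·
  (0,3): δ = 6.18°  ✓
  (0,4): δ = 49.12°  ·
  (0,5): δ = 120.85°  ·
  (1,2): δ = 103.70°  ·
  (1,3): δ = 32.45°  ✓
  (1,4): δ = 10.49°  ✓
  (1,5): δ = 82.21°  ·
  (2,3): δ = 108.76°  ·
  (2,4): δ = 65.82°  ·
  (2,5): δ = 5.91°  ✓
  (3,4): δ = 137.06°  ·
  (3,5): δ = 65.34°  ·
  (4,5): δ = 108.28°  ·
antipodal pairs: 4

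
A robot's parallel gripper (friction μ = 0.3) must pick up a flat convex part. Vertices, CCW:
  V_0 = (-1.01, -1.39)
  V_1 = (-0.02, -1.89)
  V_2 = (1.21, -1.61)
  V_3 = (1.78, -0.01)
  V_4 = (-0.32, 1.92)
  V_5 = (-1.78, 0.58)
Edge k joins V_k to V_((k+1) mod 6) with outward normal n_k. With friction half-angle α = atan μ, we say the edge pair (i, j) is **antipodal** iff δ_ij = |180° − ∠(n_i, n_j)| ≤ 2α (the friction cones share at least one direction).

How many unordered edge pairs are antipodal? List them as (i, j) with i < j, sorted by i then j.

α = atan 0.3 = 16.70°;  2α = 33.40°
n_0 = (-0.4508, -0.8926)
n_1 = (+0.2220, -0.9751)
n_2 = (+0.9420, -0.3356)
n_3 = (+0.6767, +0.7363)
n_4 = (-0.6762, +0.7367)
n_5 = (-0.9314, -0.3640)
  (0,1): δ = 140.38°  ·
  (0,2): δ = 82.81°  ·
  (0,3): δ = 15.79°  ✓
  (0,4): δ = 69.34°  ·
  (0,5): δ = 138.14°  ·
  (1,2): δ = 122.43°  ·
  (1,3): δ = 55.41°  ·
  (1,4): δ = 29.72°  ✓
  (1,5): δ = 98.52°  ·
  (2,3): δ = 112.98°  ·
  (2,4): δ = 27.85°  ✓
  (2,5): δ = 40.96°  ·
  (3,4): δ = 94.87°  ·
  (3,5): δ = 26.07°  ✓
  (4,5): δ = 111.20°  ·
antipodal pairs: 4

count = 4; pairs: (0,3), (1,4), (2,4), (3,5)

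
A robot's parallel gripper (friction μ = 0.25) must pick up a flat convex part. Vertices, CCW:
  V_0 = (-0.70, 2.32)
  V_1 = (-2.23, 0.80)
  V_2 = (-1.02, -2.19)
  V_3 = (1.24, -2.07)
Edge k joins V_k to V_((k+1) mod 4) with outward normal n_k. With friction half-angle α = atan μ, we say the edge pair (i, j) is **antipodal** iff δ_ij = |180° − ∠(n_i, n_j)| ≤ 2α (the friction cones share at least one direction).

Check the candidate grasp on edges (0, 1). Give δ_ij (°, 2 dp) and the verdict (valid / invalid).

δ = 112.78°, invalid

α = atan 0.25 = 14.04°;  2α = 28.07°
edge 0: e_0 = (-1.53, -1.52);  n_0 = (-0.7048, +0.7094)
edge 1: e_1 = (+1.21, -2.99);  n_1 = (-0.9270, -0.3751)
∠(n_0, n_1) = 67.22°
δ = |180° − 67.22°| = 112.78°
112.78° > 2α = 28.07°  →  invalid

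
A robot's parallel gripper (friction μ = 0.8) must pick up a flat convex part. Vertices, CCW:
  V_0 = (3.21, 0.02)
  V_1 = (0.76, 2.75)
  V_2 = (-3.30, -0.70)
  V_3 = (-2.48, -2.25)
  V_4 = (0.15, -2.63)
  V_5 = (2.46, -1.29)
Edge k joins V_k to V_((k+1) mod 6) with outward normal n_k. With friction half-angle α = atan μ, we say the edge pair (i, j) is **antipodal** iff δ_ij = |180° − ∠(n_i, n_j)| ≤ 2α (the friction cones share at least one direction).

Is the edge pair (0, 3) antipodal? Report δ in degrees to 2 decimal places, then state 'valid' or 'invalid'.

α = atan 0.8 = 38.66°;  2α = 77.32°
edge 0: e_0 = (-2.45, +2.73);  n_0 = (+0.7442, +0.6679)
edge 3: e_3 = (+2.63, -0.38);  n_3 = (-0.1430, -0.9897)
∠(n_0, n_3) = 140.13°
δ = |180° − 140.13°| = 39.87°
39.87° ≤ 2α = 77.32°  →  valid

δ = 39.87°, valid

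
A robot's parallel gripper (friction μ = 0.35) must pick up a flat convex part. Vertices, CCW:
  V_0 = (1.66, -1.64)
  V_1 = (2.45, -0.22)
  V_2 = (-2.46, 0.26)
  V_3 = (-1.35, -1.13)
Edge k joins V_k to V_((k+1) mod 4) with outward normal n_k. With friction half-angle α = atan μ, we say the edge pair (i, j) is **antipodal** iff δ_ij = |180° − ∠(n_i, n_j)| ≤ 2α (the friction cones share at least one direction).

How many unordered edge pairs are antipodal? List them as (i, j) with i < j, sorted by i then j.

α = atan 0.35 = 19.29°;  2α = 38.58°
n_0 = (+0.8739, -0.4862)
n_1 = (+0.0973, +0.9953)
n_2 = (-0.7814, -0.6240)
n_3 = (-0.1671, -0.9859)
  (0,1): δ = 66.49°  ·
  (0,2): δ = 67.70°  ·
  (0,3): δ = 109.47°  ·
  (1,2): δ = 45.81°  ·
  (1,3): δ = 4.03°  ✓
  (2,3): δ = 138.23°  ·
antipodal pairs: 1

count = 1; pairs: (1,3)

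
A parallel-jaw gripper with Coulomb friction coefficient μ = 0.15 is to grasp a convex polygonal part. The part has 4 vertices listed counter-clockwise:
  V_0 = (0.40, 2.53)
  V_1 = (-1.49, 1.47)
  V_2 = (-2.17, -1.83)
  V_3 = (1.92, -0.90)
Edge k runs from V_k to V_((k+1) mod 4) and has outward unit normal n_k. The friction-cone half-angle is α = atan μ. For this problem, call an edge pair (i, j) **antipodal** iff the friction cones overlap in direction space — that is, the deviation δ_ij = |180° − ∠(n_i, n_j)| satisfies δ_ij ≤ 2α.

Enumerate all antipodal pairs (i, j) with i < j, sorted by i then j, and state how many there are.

count = 1; pairs: (0,2)

α = atan 0.15 = 8.53°;  2α = 17.06°
n_0 = (-0.4892, +0.8722)
n_1 = (-0.9794, +0.2018)
n_2 = (+0.2217, -0.9751)
n_3 = (+0.9143, +0.4051)
  (0,1): δ = 130.93°  ·
  (0,2): δ = 16.48°  ✓
  (0,3): δ = 84.61°  ·
  (1,2): δ = 65.55°  ·
  (1,3): δ = 35.54°  ·
  (2,3): δ = 78.91°  ·
antipodal pairs: 1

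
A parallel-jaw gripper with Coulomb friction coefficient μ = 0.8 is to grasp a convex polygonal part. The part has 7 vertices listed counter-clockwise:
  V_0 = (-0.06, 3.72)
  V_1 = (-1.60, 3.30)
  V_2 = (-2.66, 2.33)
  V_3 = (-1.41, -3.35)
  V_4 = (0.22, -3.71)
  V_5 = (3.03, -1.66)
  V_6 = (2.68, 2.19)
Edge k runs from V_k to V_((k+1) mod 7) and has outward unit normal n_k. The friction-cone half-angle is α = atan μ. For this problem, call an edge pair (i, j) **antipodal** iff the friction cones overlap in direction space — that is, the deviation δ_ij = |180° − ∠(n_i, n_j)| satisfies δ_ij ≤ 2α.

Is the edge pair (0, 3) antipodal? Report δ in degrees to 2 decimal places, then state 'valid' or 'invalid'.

δ = 27.71°, valid

α = atan 0.8 = 38.66°;  2α = 77.32°
edge 0: e_0 = (-1.54, -0.42);  n_0 = (-0.2631, +0.9648)
edge 3: e_3 = (+1.63, -0.36);  n_3 = (-0.2157, -0.9765)
∠(n_0, n_3) = 152.29°
δ = |180° − 152.29°| = 27.71°
27.71° ≤ 2α = 77.32°  →  valid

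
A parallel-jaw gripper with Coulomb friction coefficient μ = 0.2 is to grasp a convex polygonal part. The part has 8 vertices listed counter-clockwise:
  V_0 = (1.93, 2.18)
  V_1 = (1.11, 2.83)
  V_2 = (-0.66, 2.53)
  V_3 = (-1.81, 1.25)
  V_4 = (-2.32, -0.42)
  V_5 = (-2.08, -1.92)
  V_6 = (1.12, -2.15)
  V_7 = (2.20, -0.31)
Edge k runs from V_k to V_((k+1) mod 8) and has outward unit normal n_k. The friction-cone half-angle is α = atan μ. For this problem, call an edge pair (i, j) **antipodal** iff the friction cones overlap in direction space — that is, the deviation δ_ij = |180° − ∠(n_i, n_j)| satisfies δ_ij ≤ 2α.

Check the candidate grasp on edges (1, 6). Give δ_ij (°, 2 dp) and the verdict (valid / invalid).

α = atan 0.2 = 11.31°;  2α = 22.62°
edge 1: e_1 = (-1.77, -0.30);  n_1 = (-0.1671, +0.9859)
edge 6: e_6 = (+1.08, +1.84);  n_6 = (+0.8624, -0.5062)
∠(n_1, n_6) = 130.03°
δ = |180° − 130.03°| = 49.97°
49.97° > 2α = 22.62°  →  invalid

δ = 49.97°, invalid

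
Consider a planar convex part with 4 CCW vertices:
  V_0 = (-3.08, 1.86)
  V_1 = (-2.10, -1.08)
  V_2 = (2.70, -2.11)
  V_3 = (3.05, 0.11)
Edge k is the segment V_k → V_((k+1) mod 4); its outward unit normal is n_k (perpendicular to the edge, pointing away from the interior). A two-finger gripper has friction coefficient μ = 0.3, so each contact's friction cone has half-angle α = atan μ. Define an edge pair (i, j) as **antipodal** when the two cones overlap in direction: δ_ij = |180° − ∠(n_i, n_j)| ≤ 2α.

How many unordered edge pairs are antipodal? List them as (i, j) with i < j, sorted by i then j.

α = atan 0.3 = 16.70°;  2α = 33.40°
n_0 = (-0.9487, -0.3162)
n_1 = (-0.2098, -0.9777)
n_2 = (+0.9878, -0.1557)
n_3 = (+0.2745, +0.9616)
  (0,1): δ = 120.55°  ·
  (0,2): δ = 27.39°  ✓
  (0,3): δ = 55.63°  ·
  (1,2): δ = 86.85°  ·
  (1,3): δ = 3.82°  ✓
  (2,3): δ = 96.97°  ·
antipodal pairs: 2

count = 2; pairs: (0,2), (1,3)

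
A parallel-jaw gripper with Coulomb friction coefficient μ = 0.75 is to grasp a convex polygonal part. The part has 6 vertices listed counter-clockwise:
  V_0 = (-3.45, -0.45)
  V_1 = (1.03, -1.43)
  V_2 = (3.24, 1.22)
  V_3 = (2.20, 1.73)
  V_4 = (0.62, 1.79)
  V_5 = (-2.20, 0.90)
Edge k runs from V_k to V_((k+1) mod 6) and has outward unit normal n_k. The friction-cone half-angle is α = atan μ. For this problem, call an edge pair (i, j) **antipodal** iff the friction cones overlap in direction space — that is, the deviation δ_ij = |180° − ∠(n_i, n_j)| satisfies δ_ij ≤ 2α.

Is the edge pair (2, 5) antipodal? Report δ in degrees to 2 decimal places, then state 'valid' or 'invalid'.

δ = 106.67°, invalid

α = atan 0.75 = 36.87°;  2α = 73.74°
edge 2: e_2 = (-1.04, +0.51);  n_2 = (+0.4403, +0.8979)
edge 5: e_5 = (-1.25, -1.35);  n_5 = (-0.7338, +0.6794)
∠(n_2, n_5) = 73.33°
δ = |180° − 73.33°| = 106.67°
106.67° > 2α = 73.74°  →  invalid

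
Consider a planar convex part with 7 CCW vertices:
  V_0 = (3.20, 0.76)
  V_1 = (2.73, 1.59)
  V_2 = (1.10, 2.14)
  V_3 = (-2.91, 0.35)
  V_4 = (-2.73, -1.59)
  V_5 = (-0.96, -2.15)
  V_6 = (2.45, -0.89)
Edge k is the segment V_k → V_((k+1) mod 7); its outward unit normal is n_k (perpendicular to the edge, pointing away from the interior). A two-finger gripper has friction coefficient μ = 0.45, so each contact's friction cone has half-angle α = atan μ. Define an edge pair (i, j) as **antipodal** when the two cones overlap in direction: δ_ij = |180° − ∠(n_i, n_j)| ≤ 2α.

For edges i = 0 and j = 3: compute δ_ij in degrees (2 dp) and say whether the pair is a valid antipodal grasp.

δ = 24.22°, valid

α = atan 0.45 = 24.23°;  2α = 48.46°
edge 0: e_0 = (-0.47, +0.83);  n_0 = (+0.8702, +0.4927)
edge 3: e_3 = (+0.18, -1.94);  n_3 = (-0.9957, -0.0924)
∠(n_0, n_3) = 155.78°
δ = |180° − 155.78°| = 24.22°
24.22° ≤ 2α = 48.46°  →  valid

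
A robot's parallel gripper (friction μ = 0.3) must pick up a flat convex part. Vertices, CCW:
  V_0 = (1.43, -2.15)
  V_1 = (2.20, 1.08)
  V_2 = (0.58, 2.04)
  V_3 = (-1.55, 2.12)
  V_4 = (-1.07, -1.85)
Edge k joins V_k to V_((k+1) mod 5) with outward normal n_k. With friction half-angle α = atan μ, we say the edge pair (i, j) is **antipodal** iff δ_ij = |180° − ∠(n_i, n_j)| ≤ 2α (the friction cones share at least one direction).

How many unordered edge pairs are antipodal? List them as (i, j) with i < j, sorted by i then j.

count = 3; pairs: (0,3), (1,4), (2,4)

α = atan 0.3 = 16.70°;  2α = 33.40°
n_0 = (+0.9727, -0.2319)
n_1 = (+0.5098, +0.8603)
n_2 = (+0.0375, +0.9993)
n_3 = (-0.9928, -0.1200)
n_4 = (-0.1191, -0.9929)
  (0,1): δ = 107.24°  ·
  (0,2): δ = 78.74°  ·
  (0,3): δ = 20.30°  ✓
  (0,4): δ = 96.57°  ·
  (1,2): δ = 151.50°  ·
  (1,3): δ = 52.46°  ·
  (1,4): δ = 23.81°  ✓
  (2,3): δ = 80.96°  ·
  (2,4): δ = 4.69°  ✓
  (3,4): δ = 103.74°  ·
antipodal pairs: 3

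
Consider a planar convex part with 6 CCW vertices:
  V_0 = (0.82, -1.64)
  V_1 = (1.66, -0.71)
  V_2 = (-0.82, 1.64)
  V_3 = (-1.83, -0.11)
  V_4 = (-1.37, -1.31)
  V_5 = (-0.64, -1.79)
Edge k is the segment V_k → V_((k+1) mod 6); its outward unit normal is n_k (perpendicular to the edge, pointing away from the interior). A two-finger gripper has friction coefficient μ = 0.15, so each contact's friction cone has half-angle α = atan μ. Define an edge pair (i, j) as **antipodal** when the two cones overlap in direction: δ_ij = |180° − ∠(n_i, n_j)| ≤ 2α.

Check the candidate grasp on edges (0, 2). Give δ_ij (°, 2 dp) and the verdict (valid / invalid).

α = atan 0.15 = 8.53°;  2α = 17.06°
edge 0: e_0 = (+0.84, +0.93);  n_0 = (+0.7421, -0.6703)
edge 2: e_2 = (-1.01, -1.75);  n_2 = (-0.8661, +0.4999)
∠(n_0, n_2) = 167.90°
δ = |180° − 167.90°| = 12.10°
12.10° ≤ 2α = 17.06°  →  valid

δ = 12.10°, valid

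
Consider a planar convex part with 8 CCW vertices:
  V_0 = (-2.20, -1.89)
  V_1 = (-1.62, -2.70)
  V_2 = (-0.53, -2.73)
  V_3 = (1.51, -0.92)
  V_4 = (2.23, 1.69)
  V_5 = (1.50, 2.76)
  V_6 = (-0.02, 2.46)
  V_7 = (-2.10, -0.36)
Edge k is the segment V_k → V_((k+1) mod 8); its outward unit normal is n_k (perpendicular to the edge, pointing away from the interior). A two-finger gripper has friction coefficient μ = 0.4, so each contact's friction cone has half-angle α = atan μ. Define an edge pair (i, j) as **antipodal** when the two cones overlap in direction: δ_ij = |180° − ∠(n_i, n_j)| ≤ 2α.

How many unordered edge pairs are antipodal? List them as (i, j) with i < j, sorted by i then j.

α = atan 0.4 = 21.80°;  2α = 43.60°
n_0 = (-0.8131, -0.5822)
n_1 = (-0.0275, -0.9996)
n_2 = (+0.6637, -0.7480)
n_3 = (+0.9640, -0.2659)
n_4 = (+0.8261, +0.5636)
n_5 = (-0.1936, +0.9811)
n_6 = (-0.8048, +0.5936)
n_7 = (-0.9979, +0.0652)
  (0,1): δ = 127.18°  ·
  (0,2): δ = 84.02°  ·
  (0,3): δ = 51.03°  ·
  (0,4): δ = 1.30°  ✓
  (0,5): δ = 65.56°  ·
  (0,6): δ = 107.98°  ·
  (0,7): δ = 140.66°  ·
  (1,2): δ = 136.84°  ·
  (1,3): δ = 103.85°  ·
  (1,4): δ = 54.12°  ·
  (1,5): δ = 12.74°  ✓
  (1,6): δ = 55.16°  ·
  (1,7): δ = 87.84°  ·
  (2,3): δ = 147.00°  ·
  (2,4): δ = 97.28°  ·
  (2,5): δ = 30.42°  ✓
  (2,6): δ = 12.01°  ✓
  (2,7): δ = 44.68°  ·
  (3,4): δ = 130.27°  ·
  (3,5): δ = 63.41°  ·
  (3,6): δ = 20.99°  ✓
  (3,7): δ = 11.68°  ✓
  (4,5): δ = 113.14°  ·
  (4,6): δ = 70.72°  ·
  (4,7): δ = 38.04°  ✓
  (5,6): δ = 137.58°  ·
  (5,7): δ = 104.90°  ·
  (6,7): δ = 147.33°  ·
antipodal pairs: 7

count = 7; pairs: (0,4), (1,5), (2,5), (2,6), (3,6), (3,7), (4,7)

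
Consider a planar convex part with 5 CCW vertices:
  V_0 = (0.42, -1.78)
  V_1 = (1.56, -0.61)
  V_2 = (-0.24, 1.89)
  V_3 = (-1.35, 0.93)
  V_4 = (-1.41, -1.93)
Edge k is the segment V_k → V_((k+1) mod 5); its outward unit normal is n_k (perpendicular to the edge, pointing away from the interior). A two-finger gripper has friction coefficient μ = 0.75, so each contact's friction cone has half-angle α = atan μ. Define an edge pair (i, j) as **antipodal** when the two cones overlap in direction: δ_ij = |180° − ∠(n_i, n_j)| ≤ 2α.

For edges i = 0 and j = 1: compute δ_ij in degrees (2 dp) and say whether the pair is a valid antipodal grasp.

δ = 99.99°, invalid

α = atan 0.75 = 36.87°;  2α = 73.74°
edge 0: e_0 = (+1.14, +1.17);  n_0 = (+0.7162, -0.6979)
edge 1: e_1 = (-1.80, +2.50);  n_1 = (+0.8115, +0.5843)
∠(n_0, n_1) = 80.01°
δ = |180° − 80.01°| = 99.99°
99.99° > 2α = 73.74°  →  invalid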